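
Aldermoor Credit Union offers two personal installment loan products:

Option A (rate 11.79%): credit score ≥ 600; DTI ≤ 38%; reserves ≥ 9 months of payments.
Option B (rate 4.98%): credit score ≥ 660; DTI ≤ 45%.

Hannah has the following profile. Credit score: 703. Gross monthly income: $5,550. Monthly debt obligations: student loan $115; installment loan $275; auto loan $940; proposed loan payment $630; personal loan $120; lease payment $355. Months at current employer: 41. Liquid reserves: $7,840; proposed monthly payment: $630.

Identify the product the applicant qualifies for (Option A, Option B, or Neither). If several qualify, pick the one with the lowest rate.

Total debts = (115 + 275 + 940 + 630 + 120 + 355) = 2,435; DTI = 2,435/5,550 = 43.9%.
Reserves = 7,840/630 = 12.4 months.
Option A: score 703 ≥ 600; DTI 43.9% > 38%; reserves 12.4 ≥ 9 mo → does not qualify.
Option B: score 703 ≥ 660; DTI 43.9% ≤ 45% → qualifies.

Option B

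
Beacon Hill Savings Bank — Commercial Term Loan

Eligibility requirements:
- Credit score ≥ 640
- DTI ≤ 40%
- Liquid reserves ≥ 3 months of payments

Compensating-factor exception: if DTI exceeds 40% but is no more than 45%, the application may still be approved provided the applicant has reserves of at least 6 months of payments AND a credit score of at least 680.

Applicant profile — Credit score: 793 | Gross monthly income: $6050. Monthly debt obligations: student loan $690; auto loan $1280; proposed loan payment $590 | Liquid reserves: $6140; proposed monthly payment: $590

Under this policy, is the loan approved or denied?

Credit score 793 ≥ 640 (meets base)
Total debts = (690 + 1,280 + 590) = 2,560. DTI = 2,560/6,050 = 42.3% > 40% — standard DTI limit exceeded.
Reserves = 6,140/590 = 10.4 months ≥ 3
DTI 42.3% is within the 40%–45% exception band; checking compensating factors.
Override check — reserves: 10.4 mo (ok); score: 793 (ok).
Both compensating conditions met → exception applies.

Approved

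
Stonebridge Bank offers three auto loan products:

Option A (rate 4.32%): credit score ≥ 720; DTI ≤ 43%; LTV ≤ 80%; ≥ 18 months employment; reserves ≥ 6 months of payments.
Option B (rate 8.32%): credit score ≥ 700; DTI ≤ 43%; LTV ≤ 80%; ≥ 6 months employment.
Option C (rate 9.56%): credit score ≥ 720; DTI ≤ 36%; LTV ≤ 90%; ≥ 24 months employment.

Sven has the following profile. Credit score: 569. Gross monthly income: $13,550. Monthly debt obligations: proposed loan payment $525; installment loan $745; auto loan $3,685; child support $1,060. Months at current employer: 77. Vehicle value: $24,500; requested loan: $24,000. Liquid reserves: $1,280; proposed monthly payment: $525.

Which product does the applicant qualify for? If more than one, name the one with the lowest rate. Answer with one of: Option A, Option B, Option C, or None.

None

Total debts = (525 + 745 + 3,685 + 1,060) = 6,015; DTI = 6,015/13,550 = 44.4%.
LTV = 24,000/24,500 = 98%.
Reserves = 1,280/525 = 2.4 months.
Option A: score 569 < 720; DTI 44.4% > 43%; LTV 98% > 80%; employment 77 ≥ 18 mo; reserves 2.4 < 6 mo → does not qualify.
Option B: score 569 < 700; DTI 44.4% > 43%; LTV 98% > 80%; employment 77 ≥ 6 mo → does not qualify.
Option C: score 569 < 720; DTI 44.4% > 36%; LTV 98% > 90%; employment 77 ≥ 24 mo → does not qualify.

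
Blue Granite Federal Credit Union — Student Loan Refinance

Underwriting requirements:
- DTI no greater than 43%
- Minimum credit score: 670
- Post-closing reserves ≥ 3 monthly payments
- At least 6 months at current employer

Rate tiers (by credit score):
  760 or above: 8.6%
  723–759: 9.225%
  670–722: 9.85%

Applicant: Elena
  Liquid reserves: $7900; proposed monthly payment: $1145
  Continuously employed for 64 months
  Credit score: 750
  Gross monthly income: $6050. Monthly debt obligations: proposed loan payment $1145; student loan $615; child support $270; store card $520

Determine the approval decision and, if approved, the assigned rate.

Credit score 750 ≥ 670 (meets minimum)
Total monthly debts = (1,145 + 615 + 270 + 520) = 2,550. DTI: 2,550 ÷ 6,050 = 42.1%, within the 43% cap
Reserves = 7,900/1,145 = 6.9 months ≥ 3
Employment 64 ≥ 6 months
All requirements met. Score 750 falls in the 723–759 tier → 9.225%.

Approved at 9.225%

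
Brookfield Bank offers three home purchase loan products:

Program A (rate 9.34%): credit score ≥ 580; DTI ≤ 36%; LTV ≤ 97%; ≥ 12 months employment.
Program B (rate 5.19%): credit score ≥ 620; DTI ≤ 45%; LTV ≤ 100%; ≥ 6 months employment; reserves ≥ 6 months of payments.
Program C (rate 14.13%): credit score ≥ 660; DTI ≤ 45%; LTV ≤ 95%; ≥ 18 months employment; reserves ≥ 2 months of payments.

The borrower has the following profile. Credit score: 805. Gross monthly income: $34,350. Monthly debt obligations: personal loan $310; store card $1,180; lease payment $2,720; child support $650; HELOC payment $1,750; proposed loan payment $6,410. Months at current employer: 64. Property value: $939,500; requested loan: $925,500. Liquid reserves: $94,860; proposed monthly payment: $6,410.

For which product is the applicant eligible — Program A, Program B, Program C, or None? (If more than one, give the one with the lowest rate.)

Total debts = (310 + 1,180 + 2,720 + 650 + 1,750 + 6,410) = 13,020; DTI = 13,020/34,350 = 37.9%.
LTV = 925,500/939,500 = 98.5%.
Reserves = 94,860/6,410 = 14.8 months.
Program A: score 805 ≥ 580; DTI 37.9% > 36%; LTV 98.5% > 97%; employment 64 ≥ 12 mo → does not qualify.
Program B: score 805 ≥ 620; DTI 37.9% ≤ 45%; LTV 98.5% ≤ 100%; employment 64 ≥ 6 mo; reserves 14.8 ≥ 6 mo → qualifies.
Program C: score 805 ≥ 660; DTI 37.9% ≤ 45%; LTV 98.5% > 95%; employment 64 ≥ 18 mo; reserves 14.8 ≥ 2 mo → does not qualify.

Program B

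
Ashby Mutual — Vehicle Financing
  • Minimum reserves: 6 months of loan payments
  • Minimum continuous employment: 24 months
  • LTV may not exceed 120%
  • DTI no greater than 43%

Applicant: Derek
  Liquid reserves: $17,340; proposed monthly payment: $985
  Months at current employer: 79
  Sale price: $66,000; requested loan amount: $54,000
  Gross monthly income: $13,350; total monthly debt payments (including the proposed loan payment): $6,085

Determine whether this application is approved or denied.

Reserves: 17,340 ÷ 985 = 17.6 months (meets 6-month minimum)
Employment 79 ≥ 24 months
LTV = 54,000/66,000 = 81.8% ≤ 120%
Debt-to-income = 6,085/13,350 = 45.6% — over 43% limit
Fails on DTI.

Denied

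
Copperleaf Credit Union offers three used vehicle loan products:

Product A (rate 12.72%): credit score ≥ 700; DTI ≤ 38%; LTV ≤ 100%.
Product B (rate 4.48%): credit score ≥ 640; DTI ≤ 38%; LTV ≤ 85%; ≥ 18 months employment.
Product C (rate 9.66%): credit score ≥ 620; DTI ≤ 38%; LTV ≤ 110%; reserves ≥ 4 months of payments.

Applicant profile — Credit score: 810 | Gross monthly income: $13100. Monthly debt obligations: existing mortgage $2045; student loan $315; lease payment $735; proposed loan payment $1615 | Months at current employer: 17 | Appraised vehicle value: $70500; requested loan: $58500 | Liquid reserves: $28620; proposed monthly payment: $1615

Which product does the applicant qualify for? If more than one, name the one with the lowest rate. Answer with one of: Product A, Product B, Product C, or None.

Total debts = (2,045 + 315 + 735 + 1,615) = 4,710; DTI = 4,710/13,100 = 36%.
LTV = 58,500/70,500 = 83%.
Reserves = 28,620/1,615 = 17.7 months.
Product A: score 810 ≥ 700; DTI 36% ≤ 38%; LTV 83% ≤ 100% → qualifies.
Product B: score 810 ≥ 640; DTI 36% ≤ 38%; LTV 83% ≤ 85%; employment 17 < 18 mo → does not qualify.
Product C: score 810 ≥ 620; DTI 36% ≤ 38%; LTV 83% ≤ 110%; reserves 17.7 ≥ 4 mo → qualifies.
Qualifying: Product A, Product C. Lowest rate is 9.66% → Product C.

Product C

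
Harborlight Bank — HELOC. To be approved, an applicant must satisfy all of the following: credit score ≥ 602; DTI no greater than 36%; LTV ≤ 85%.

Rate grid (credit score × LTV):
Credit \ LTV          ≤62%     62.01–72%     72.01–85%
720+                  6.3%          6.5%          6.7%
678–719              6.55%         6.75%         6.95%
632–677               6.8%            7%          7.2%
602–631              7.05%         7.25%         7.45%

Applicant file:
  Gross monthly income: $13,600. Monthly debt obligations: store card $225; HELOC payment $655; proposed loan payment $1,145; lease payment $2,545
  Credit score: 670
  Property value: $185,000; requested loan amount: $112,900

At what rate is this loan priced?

6.8%

Credit score 670 ≥ 602; Total monthly debts = (225 + 655 + 1,145 + 2,545) = 4,570. DTI = 4,570/13,600 = 33.6% ≤ 36%
LTV: 112,900 ÷ 185,000 = 61%, within 85% cap
Credit 670 → row 632–677; LTV 61% → column ≤62%. Grid cell → 6.8%.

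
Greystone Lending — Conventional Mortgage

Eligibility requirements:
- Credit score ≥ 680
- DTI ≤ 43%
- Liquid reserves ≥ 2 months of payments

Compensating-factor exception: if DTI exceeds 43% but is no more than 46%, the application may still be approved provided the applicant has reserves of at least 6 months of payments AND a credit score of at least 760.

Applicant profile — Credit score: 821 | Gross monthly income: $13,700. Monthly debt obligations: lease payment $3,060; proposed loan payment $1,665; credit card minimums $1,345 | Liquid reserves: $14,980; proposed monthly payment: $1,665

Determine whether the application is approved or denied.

Credit score 821 ≥ 680 (meets base)
Total debts = (3,060 + 1,665 + 1,345) = 6,070. DTI: 6,070 ÷ 13,700 = 44.3%, over the 43% base limit.
Reserves: 14,980 ÷ 1,665 = 9.0 months (meets 2-month minimum)
DTI 44.3% is within the 43%–46% exception band; checking compensating factors.
Reserves 9.0 ≥ 6 months; credit score 821 ≥ 760.
Both compensating conditions met → exception applies.

Approved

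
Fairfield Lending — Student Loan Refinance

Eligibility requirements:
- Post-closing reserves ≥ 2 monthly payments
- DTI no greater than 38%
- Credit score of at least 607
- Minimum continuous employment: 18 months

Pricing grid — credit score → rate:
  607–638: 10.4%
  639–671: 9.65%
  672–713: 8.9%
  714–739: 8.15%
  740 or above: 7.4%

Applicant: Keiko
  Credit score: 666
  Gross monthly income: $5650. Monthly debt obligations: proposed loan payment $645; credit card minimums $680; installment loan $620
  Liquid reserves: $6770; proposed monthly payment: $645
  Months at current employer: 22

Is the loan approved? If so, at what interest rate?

Credit score 666 ≥ 607 (meets minimum)
Total monthly debts = (645 + 680 + 620) = 1,945. Debt-to-income = 1,945/5,650 = 34.4% — meets 38% limit
Employment 22 ≥ 18 months
Reserves: 6,770 ÷ 645 = 10.5 months (meets 2-month minimum)
All requirements met. Score 666 falls in the 639–671 tier → 9.65%.

Approved at 9.65%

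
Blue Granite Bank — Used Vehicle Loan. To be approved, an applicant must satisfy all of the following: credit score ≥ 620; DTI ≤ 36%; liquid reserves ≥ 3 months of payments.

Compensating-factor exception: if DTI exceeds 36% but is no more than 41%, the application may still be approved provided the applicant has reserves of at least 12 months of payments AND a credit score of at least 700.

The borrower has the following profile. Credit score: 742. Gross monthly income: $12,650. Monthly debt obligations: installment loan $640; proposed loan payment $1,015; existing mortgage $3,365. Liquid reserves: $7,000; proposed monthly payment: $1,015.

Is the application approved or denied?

Credit score 742 ≥ 620 (meets base)
Total debts = (640 + 1,015 + 3,365) = 5,020. DTI = 5,020/12,650 = 39.7% > 36% — standard DTI limit exceeded.
Reserves: 7,000 ÷ 1,015 = 6.9 months (meets 3-month minimum)
DTI 39.7% is within the 36%–41% exception band; checking compensating factors.
Override check — reserves: 6.9 mo (short of 12); score: 742 (ok).
Compensating-factor requirement not fully met.

Denied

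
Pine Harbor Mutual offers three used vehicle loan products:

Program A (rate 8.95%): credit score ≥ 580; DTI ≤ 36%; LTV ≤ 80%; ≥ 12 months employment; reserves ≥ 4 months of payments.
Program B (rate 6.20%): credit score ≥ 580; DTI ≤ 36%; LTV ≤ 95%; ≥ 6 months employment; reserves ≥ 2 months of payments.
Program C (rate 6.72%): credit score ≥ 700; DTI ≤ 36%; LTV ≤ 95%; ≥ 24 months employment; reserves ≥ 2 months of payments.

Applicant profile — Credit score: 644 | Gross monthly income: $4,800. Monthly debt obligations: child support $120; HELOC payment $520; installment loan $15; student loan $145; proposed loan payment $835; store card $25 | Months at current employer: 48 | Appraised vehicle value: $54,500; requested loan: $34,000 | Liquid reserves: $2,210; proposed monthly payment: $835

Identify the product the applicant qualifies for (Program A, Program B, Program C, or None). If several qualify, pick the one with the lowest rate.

Total debts = (120 + 520 + 15 + 145 + 835 + 25) = 1,660; DTI = 1,660/4,800 = 34.6%.
LTV = 34,000/54,500 = 62.4%.
Reserves = 2,210/835 = 2.6 months.
Program A: score 644 ≥ 580; DTI 34.6% ≤ 36%; LTV 62.4% ≤ 80%; employment 48 ≥ 12 mo; reserves 2.6 < 4 mo → does not qualify.
Program B: score 644 ≥ 580; DTI 34.6% ≤ 36%; LTV 62.4% ≤ 95%; employment 48 ≥ 6 mo; reserves 2.6 ≥ 2 mo → qualifies.
Program C: score 644 < 700; DTI 34.6% ≤ 36%; LTV 62.4% ≤ 95%; employment 48 ≥ 24 mo; reserves 2.6 ≥ 2 mo → does not qualify.

Program B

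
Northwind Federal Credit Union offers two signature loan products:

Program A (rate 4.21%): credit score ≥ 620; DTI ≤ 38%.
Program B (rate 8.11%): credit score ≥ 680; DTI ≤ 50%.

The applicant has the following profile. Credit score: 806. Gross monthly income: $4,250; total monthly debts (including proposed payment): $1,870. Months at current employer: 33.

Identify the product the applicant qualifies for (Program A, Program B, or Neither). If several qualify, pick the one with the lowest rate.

DTI = 1,870/4,250 = 44%.
Program A: score 806 ≥ 620; DTI 44% > 38% → does not qualify.
Program B: score 806 ≥ 680; DTI 44% ≤ 50% → qualifies.

Program B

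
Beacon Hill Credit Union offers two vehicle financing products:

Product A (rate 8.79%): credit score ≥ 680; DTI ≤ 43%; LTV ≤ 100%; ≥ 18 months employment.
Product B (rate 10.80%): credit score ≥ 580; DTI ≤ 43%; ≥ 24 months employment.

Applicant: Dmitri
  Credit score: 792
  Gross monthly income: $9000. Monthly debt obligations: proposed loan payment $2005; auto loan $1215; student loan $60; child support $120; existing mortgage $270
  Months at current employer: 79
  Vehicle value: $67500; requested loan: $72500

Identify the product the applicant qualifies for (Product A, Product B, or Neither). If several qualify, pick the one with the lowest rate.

Total debts = (2,005 + 1,215 + 60 + 120 + 270) = 3,670; DTI = 3,670/9,000 = 40.8%.
LTV = 72,500/67,500 = 107.4%.
Product A: score 792 ≥ 680; DTI 40.8% ≤ 43%; LTV 107.4% > 100%; employment 79 ≥ 18 mo → does not qualify.
Product B: score 792 ≥ 580; DTI 40.8% ≤ 43%; employment 79 ≥ 24 mo → qualifies.

Product B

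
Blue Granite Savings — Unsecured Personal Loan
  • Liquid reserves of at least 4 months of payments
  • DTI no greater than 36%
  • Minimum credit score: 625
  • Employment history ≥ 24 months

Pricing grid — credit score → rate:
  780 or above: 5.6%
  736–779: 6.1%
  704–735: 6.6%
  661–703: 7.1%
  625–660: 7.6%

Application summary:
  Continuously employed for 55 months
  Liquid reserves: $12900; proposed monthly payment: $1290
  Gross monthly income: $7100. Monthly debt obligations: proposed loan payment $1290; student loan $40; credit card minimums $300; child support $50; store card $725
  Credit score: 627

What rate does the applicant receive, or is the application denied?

Approved at 7.6%

Credit score 627 ≥ 625 (meets minimum)
Employment 55 ≥ 24 months
Total monthly debts = (1,290 + 40 + 300 + 50 + 725) = 2,405. DTI: 2,405 ÷ 7,100 = 33.9%, within the 36% cap
Liquid reserves cover 12,900/1,290 = 10.0 months — ≥ 4 required
All requirements met. Score 627 falls in the 625–660 tier → 7.6%.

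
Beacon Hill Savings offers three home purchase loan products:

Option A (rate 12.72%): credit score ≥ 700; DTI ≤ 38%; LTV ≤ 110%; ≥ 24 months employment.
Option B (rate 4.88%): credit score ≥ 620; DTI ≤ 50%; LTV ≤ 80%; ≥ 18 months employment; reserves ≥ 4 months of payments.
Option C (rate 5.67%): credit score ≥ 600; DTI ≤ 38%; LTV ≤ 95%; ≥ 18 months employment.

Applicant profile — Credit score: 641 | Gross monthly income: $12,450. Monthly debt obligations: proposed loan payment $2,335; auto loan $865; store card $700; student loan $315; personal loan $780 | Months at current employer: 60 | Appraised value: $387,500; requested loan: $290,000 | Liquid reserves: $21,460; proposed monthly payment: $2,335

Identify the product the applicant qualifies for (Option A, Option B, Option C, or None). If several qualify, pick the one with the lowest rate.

Option B

Total debts = (2,335 + 865 + 700 + 315 + 780) = 4,995; DTI = 4,995/12,450 = 40.1%.
LTV = 290,000/387,500 = 74.8%.
Reserves = 21,460/2,335 = 9.2 months.
Option A: score 641 < 700; DTI 40.1% > 38%; LTV 74.8% ≤ 110%; employment 60 ≥ 24 mo → does not qualify.
Option B: score 641 ≥ 620; DTI 40.1% ≤ 50%; LTV 74.8% ≤ 80%; employment 60 ≥ 18 mo; reserves 9.2 ≥ 4 mo → qualifies.
Option C: score 641 ≥ 600; DTI 40.1% > 38%; LTV 74.8% ≤ 95%; employment 60 ≥ 18 mo → does not qualify.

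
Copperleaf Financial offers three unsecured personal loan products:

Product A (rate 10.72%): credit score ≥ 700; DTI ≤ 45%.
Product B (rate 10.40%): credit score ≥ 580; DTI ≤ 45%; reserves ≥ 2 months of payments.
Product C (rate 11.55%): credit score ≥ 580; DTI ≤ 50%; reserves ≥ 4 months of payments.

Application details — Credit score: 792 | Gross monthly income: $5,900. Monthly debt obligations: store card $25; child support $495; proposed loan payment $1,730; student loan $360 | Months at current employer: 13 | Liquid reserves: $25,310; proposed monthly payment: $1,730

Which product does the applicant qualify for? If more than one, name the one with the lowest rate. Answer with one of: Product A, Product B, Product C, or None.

Total debts = (25 + 495 + 1,730 + 360) = 2,610; DTI = 2,610/5,900 = 44.2%.
Reserves = 25,310/1,730 = 14.6 months.
Product A: score 792 ≥ 700; DTI 44.2% ≤ 45% → qualifies.
Product B: score 792 ≥ 580; DTI 44.2% ≤ 45%; reserves 14.6 ≥ 2 mo → qualifies.
Product C: score 792 ≥ 580; DTI 44.2% ≤ 50%; reserves 14.6 ≥ 4 mo → qualifies.
Qualifying: Product A, Product B, Product C. Lowest rate is 10.40% → Product B.

Product B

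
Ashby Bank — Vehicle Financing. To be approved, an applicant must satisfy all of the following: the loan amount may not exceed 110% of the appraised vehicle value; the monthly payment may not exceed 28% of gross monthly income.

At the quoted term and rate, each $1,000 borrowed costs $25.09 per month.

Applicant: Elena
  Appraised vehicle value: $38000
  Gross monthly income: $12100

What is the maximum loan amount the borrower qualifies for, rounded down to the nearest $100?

$41,800

Payment cap: 28% × $12,100 = $3,388/month.
At $25.09 per $1,000, that supports 3,388/25.09 × 1,000 ≈ $135,033 → $135,000.
LTV cap: 110% × $38,000 = $41,800 → $41,800.
Binding constraint: loan-to-value.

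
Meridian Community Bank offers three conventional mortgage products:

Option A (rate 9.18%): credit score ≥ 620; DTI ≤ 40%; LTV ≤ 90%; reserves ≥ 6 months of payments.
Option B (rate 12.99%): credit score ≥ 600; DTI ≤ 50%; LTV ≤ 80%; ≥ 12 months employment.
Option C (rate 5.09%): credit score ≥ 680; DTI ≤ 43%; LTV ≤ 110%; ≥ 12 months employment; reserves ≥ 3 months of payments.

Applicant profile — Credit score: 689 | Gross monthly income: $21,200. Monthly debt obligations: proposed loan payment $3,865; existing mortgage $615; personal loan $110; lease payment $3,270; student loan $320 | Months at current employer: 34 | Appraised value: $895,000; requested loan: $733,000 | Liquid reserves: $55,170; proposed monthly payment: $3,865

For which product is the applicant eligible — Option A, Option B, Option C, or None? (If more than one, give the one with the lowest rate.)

Total debts = (3,865 + 615 + 110 + 3,270 + 320) = 8,180; DTI = 8,180/21,200 = 38.6%.
LTV = 733,000/895,000 = 81.9%.
Reserves = 55,170/3,865 = 14.3 months.
Option A: score 689 ≥ 620; DTI 38.6% ≤ 40%; LTV 81.9% ≤ 90%; reserves 14.3 ≥ 6 mo → qualifies.
Option B: score 689 ≥ 600; DTI 38.6% ≤ 50%; LTV 81.9% > 80%; employment 34 ≥ 12 mo → does not qualify.
Option C: score 689 ≥ 680; DTI 38.6% ≤ 43%; LTV 81.9% ≤ 110%; employment 34 ≥ 12 mo; reserves 14.3 ≥ 3 mo → qualifies.
Qualifying: Option A, Option C. Lowest rate is 5.09% → Option C.

Option C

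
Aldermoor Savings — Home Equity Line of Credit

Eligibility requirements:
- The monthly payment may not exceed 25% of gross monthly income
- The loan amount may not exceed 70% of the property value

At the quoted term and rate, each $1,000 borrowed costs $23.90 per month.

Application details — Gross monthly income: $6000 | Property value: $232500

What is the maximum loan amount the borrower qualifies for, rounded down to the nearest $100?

$62,700

Payment cap: 25% × $6,000 = $1,500/month.
At $23.90 per $1,000, that supports 1,500/23.90 × 1,000 ≈ $62,761 → $62,700.
LTV cap: 70% × $232,500 = $162,750 → $162,700.
Binding constraint: payment-to-income.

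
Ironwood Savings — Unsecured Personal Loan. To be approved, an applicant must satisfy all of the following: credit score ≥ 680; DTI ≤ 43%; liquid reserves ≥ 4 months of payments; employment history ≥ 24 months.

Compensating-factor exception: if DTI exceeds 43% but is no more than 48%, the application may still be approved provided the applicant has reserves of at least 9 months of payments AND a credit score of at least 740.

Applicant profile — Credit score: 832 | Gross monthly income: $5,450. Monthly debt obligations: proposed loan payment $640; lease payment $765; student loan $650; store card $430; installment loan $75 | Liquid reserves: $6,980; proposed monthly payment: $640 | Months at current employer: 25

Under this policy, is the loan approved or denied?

Credit score 832 ≥ 680 (meets base)
Total debts = (640 + 765 + 650 + 430 + 75) = 2,560. DTI = 2,560/5,450 = 47% > 43% — standard DTI limit exceeded.
Reserves: 6,980 ÷ 640 = 10.9 months (meets 4-month minimum)
Employment 25 ≥ 24 months
47% falls in the override range (43%–48%), so the compensating-factor test applies.
Reserves 10.9 ≥ 9 months; credit score 832 ≥ 740.
Both override conditions satisfied; DTI exception granted.

Approved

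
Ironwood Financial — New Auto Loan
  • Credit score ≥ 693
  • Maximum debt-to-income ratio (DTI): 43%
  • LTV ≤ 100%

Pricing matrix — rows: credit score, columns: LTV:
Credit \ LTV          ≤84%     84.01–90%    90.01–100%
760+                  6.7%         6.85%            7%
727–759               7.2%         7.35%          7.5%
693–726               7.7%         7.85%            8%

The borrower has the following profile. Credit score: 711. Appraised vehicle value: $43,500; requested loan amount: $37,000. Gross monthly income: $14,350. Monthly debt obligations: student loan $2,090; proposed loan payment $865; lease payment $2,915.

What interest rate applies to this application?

7.85%

Credit score 711 ≥ 693; Total monthly debts = (2,090 + 865 + 2,915) = 5,870. Debt-to-income = 5,870/14,350 = 40.9% — meets 43% limit
LTV = 37,000/43,500 = 85.1% ≤ 100%
Credit 711 → row 693–726; LTV 85.1% → column 84.01–90%. Grid cell → 7.85%.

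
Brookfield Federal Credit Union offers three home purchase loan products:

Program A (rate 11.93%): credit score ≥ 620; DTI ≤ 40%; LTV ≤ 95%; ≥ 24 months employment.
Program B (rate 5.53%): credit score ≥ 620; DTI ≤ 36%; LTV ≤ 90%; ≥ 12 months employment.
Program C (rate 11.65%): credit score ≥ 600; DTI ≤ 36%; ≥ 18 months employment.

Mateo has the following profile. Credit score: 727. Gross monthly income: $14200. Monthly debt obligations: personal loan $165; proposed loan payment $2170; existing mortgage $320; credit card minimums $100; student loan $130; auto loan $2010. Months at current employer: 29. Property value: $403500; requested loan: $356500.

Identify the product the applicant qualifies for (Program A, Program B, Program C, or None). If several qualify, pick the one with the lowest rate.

Program B

Total debts = (165 + 2,170 + 320 + 100 + 130 + 2,010) = 4,895; DTI = 4,895/14,200 = 34.5%.
LTV = 356,500/403,500 = 88.4%.
Program A: score 727 ≥ 620; DTI 34.5% ≤ 40%; LTV 88.4% ≤ 95%; employment 29 ≥ 24 mo → qualifies.
Program B: score 727 ≥ 620; DTI 34.5% ≤ 36%; LTV 88.4% ≤ 90%; employment 29 ≥ 12 mo → qualifies.
Program C: score 727 ≥ 600; DTI 34.5% ≤ 36%; employment 29 ≥ 18 mo → qualifies.
Qualifying: Program A, Program B, Program C. Lowest rate is 5.53% → Program B.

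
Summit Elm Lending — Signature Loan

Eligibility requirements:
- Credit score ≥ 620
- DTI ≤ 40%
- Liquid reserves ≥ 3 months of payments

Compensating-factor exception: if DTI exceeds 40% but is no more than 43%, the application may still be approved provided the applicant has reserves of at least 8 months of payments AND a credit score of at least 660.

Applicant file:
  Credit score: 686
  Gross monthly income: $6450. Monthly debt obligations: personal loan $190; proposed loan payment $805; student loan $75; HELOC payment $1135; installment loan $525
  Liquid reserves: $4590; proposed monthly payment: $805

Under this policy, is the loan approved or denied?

Denied

Credit score 686 ≥ 620 (meets base)
Total debts = (190 + 805 + 75 + 1,135 + 525) = 2,730. DTI = 2,730/6,450 = 42.3% > 40% — standard DTI limit exceeded.
Reserves = 4,590/805 = 5.7 months ≥ 3
42.3% falls in the override range (40%–43%), so the compensating-factor test applies.
Override check — reserves: 5.7 mo (short of 8); score: 686 (ok).
Override conditions not both satisfied; exception does not apply.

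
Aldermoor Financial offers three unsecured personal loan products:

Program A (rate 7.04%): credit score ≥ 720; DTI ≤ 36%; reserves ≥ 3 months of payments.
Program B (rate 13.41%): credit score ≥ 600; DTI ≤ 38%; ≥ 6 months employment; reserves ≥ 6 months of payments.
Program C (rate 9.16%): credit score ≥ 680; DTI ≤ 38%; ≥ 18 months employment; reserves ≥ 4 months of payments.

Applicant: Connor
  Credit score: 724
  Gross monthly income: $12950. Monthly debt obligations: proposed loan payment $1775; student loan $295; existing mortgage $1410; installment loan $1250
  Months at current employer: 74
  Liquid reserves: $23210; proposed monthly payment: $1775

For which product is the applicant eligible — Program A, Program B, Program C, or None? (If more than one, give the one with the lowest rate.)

Program C

Total debts = (1,775 + 295 + 1,410 + 1,250) = 4,730; DTI = 4,730/12,950 = 36.5%.
Reserves = 23,210/1,775 = 13.1 months.
Program A: score 724 ≥ 720; DTI 36.5% > 36%; reserves 13.1 ≥ 3 mo → does not qualify.
Program B: score 724 ≥ 600; DTI 36.5% ≤ 38%; employment 74 ≥ 6 mo; reserves 13.1 ≥ 6 mo → qualifies.
Program C: score 724 ≥ 680; DTI 36.5% ≤ 38%; employment 74 ≥ 18 mo; reserves 13.1 ≥ 4 mo → qualifies.
Qualifying: Program B, Program C. Lowest rate is 9.16% → Program C.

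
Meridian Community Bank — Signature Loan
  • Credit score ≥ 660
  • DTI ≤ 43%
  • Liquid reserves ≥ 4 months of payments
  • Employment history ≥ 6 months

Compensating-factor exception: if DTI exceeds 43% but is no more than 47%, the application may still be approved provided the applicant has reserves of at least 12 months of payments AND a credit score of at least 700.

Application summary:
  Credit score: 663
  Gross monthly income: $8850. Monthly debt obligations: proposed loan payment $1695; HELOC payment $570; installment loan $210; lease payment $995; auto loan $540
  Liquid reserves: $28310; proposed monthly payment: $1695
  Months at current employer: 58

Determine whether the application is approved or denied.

Credit score 663 ≥ 660 (meets base)
Total debts = (1,695 + 570 + 210 + 995 + 540) = 4,010. DTI = 4,010/8,850 = 45.3% > 43% — standard DTI limit exceeded.
Reserves = 28,310/1,695 = 16.7 months ≥ 4
Employment 58 ≥ 6 months
DTI 45.3% is within the 43%–47% exception band; checking compensating factors.
Override check — reserves: 16.7 mo (ok); score: 663 (below 700).
Compensating-factor requirement not fully met.

Denied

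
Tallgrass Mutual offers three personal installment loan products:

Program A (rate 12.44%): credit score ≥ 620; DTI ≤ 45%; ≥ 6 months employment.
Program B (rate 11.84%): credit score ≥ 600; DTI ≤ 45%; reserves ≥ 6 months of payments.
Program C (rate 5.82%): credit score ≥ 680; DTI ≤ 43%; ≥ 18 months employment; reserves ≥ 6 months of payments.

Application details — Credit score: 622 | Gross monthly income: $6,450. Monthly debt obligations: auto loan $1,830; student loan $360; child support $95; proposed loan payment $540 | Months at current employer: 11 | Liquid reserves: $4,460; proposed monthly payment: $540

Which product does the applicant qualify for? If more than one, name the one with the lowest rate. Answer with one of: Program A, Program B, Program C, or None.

Total debts = (1,830 + 360 + 95 + 540) = 2,825; DTI = 2,825/6,450 = 43.8%.
Reserves = 4,460/540 = 8.3 months.
Program A: score 622 ≥ 620; DTI 43.8% ≤ 45%; employment 11 ≥ 6 mo → qualifies.
Program B: score 622 ≥ 600; DTI 43.8% ≤ 45%; reserves 8.3 ≥ 6 mo → qualifies.
Program C: score 622 < 680; DTI 43.8% > 43%; employment 11 < 18 mo; reserves 8.3 ≥ 6 mo → does not qualify.
Qualifying: Program A, Program B. Lowest rate is 11.84% → Program B.

Program B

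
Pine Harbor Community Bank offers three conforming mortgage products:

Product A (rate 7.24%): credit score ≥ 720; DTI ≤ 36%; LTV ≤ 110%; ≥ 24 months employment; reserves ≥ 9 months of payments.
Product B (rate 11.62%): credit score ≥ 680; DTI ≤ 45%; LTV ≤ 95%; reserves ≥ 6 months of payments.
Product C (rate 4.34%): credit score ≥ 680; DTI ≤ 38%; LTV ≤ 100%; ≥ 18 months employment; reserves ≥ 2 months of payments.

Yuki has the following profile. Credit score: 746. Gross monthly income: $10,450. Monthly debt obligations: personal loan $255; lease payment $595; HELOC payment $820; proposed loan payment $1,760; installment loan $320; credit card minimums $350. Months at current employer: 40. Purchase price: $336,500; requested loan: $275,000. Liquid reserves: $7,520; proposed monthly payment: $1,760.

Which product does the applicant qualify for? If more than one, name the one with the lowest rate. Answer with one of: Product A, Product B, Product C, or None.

Total debts = (255 + 595 + 820 + 1,760 + 320 + 350) = 4,100; DTI = 4,100/10,450 = 39.2%.
LTV = 275,000/336,500 = 81.7%.
Reserves = 7,520/1,760 = 4.3 months.
Product A: score 746 ≥ 720; DTI 39.2% > 36%; LTV 81.7% ≤ 110%; employment 40 ≥ 24 mo; reserves 4.3 < 9 mo → does not qualify.
Product B: score 746 ≥ 680; DTI 39.2% ≤ 45%; LTV 81.7% ≤ 95%; reserves 4.3 < 6 mo → does not qualify.
Product C: score 746 ≥ 680; DTI 39.2% > 38%; LTV 81.7% ≤ 100%; employment 40 ≥ 18 mo; reserves 4.3 ≥ 2 mo → does not qualify.

None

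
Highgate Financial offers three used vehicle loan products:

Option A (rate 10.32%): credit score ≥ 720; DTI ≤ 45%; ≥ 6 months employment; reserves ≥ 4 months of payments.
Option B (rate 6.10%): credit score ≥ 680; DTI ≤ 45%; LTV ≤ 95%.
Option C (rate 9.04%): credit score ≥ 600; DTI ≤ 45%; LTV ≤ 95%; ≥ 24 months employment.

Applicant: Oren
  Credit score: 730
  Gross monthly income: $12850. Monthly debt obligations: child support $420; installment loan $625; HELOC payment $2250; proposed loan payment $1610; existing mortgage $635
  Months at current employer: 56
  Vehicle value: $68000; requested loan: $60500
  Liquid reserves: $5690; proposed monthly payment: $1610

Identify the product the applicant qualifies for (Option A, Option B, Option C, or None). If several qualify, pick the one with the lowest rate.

Total debts = (420 + 625 + 2,250 + 1,610 + 635) = 5,540; DTI = 5,540/12,850 = 43.1%.
LTV = 60,500/68,000 = 89%.
Reserves = 5,690/1,610 = 3.5 months.
Option A: score 730 ≥ 720; DTI 43.1% ≤ 45%; employment 56 ≥ 6 mo; reserves 3.5 < 4 mo → does not qualify.
Option B: score 730 ≥ 680; DTI 43.1% ≤ 45%; LTV 89% ≤ 95% → qualifies.
Option C: score 730 ≥ 600; DTI 43.1% ≤ 45%; LTV 89% ≤ 95%; employment 56 ≥ 24 mo → qualifies.
Qualifying: Option B, Option C. Lowest rate is 6.10% → Option B.

Option B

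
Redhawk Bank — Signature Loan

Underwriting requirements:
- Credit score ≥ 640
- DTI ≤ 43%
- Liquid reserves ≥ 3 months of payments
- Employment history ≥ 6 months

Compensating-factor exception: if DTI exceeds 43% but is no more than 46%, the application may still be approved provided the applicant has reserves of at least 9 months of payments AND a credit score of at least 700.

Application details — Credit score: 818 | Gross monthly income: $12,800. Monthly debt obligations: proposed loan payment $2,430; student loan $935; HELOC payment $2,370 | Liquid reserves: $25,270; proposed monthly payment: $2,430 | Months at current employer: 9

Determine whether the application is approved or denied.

Approved

Credit score 818 ≥ 640 (meets base)
Total debts = (2,430 + 935 + 2,370) = 5,735. DTI: 5,735 ÷ 12,800 = 44.8%, over the 43% base limit.
Liquid reserves cover 25,270/2,430 = 10.4 months — ≥ 3 required
Employment 9 ≥ 6 months
44.8% falls in the override range (43%–46%), so the compensating-factor test applies.
Override check — reserves: 10.4 mo (ok); score: 818 (ok).
Both override conditions satisfied; DTI exception granted.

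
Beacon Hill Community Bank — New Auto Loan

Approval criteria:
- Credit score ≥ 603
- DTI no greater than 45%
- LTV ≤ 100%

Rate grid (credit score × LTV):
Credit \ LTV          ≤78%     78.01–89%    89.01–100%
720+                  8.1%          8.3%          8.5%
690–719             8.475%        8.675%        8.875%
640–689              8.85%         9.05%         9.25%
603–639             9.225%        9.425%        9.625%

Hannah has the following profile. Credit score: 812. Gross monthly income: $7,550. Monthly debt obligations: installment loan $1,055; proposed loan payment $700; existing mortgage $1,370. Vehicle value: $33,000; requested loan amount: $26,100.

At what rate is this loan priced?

Credit score 812 ≥ 603; Total monthly debts = (1,055 + 700 + 1,370) = 3,125. DTI: 3,125 ÷ 7,550 = 41.4%, within the 45% cap
LTV = 26,100/33,000 = 79.1% ≤ 100%
Credit 812 → row 720+; LTV 79.1% → column 78.01–89%. Grid cell → 8.3%.

8.3%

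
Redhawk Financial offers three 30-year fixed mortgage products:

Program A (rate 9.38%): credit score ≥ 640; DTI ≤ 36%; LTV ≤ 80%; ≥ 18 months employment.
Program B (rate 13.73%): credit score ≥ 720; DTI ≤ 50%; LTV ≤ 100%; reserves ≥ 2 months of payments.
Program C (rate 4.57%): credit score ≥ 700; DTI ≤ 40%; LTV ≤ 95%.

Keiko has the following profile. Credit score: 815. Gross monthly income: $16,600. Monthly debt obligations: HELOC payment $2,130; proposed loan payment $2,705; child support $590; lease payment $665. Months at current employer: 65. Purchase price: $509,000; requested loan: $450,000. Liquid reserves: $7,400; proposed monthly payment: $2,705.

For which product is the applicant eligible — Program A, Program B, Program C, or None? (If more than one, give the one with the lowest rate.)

Total debts = (2,130 + 2,705 + 590 + 665) = 6,090; DTI = 6,090/16,600 = 36.7%.
LTV = 450,000/509,000 = 88.4%.
Reserves = 7,400/2,705 = 2.7 months.
Program A: score 815 ≥ 640; DTI 36.7% > 36%; LTV 88.4% > 80%; employment 65 ≥ 18 mo → does not qualify.
Program B: score 815 ≥ 720; DTI 36.7% ≤ 50%; LTV 88.4% ≤ 100%; reserves 2.7 ≥ 2 mo → qualifies.
Program C: score 815 ≥ 700; DTI 36.7% ≤ 40%; LTV 88.4% ≤ 95% → qualifies.
Qualifying: Program B, Program C. Lowest rate is 4.57% → Program C.

Program C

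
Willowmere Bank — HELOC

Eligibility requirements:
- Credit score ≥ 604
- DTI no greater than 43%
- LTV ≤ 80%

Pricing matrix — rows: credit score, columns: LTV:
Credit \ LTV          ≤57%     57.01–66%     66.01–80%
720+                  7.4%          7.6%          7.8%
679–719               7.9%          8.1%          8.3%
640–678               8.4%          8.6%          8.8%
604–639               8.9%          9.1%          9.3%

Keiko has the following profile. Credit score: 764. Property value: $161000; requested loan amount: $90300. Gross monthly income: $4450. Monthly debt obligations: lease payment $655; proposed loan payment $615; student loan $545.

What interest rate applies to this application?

7.4%

Credit score 764 ≥ 604; Total monthly debts = (655 + 615 + 545) = 1,815. DTI = 1,815/4,450 = 40.8% ≤ 43%
Loan-to-value = 90,300/161,000 = 56.1% — pass (80% max)
Credit 764 → row 720+; LTV 56.1% → column ≤57%. Grid cell → 7.4%.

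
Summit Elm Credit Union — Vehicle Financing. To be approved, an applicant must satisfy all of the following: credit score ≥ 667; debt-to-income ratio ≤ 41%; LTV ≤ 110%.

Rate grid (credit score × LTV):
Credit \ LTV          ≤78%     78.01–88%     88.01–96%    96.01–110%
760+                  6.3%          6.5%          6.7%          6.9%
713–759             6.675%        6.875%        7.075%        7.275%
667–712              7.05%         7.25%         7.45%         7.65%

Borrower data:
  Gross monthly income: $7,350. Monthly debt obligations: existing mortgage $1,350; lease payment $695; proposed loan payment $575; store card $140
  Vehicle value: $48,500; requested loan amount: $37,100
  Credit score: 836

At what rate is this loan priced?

Credit score 836 ≥ 667; Total monthly debts = (1,350 + 695 + 575 + 140) = 2,760. DTI = 2,760/7,350 = 37.6% ≤ 41%
Loan-to-value = 37,100/48,500 = 76.5% — pass (110% max)
Credit 836 → row 760+; LTV 76.5% → column ≤78%. Grid cell → 6.3%.

6.3%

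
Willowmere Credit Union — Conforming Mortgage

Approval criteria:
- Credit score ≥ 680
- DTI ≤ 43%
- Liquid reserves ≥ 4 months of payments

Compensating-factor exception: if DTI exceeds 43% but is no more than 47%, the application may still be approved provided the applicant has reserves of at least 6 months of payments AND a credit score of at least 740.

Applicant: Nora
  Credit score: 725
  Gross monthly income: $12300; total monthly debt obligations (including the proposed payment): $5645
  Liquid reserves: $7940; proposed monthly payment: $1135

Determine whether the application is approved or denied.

Denied

Credit score 725 ≥ 680 (meets base)
DTI = 5,645/12,300 = 45.9% > 43% — standard DTI limit exceeded.
Reserves: 7,940 ÷ 1,135 = 7.0 months (meets 4-month minimum)
45.9% falls in the override range (43%–47%), so the compensating-factor test applies.
Override check — reserves: 7.0 mo (ok); score: 725 (below 740).
Override conditions not both satisfied; exception does not apply.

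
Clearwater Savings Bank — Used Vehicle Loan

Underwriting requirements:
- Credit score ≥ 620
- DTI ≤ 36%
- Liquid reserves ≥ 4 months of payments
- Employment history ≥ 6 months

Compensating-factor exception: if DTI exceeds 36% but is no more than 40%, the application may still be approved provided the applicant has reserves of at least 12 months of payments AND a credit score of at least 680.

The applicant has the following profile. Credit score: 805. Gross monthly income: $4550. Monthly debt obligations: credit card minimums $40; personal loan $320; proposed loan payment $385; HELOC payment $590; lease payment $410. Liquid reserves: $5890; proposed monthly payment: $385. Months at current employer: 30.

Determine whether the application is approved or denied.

Approved

Credit score 805 ≥ 620 (meets base)
Total debts = (40 + 320 + 385 + 590 + 410) = 1,745. DTI = 1,745/4,550 = 38.4% > 36% — standard DTI limit exceeded.
Reserves: 5,890 ÷ 385 = 15.3 months (meets 4-month minimum)
Employment 30 ≥ 6 months
DTI 38.4% is within the 36%–40% exception band; checking compensating factors.
Override check — reserves: 15.3 mo (ok); score: 805 (ok).
Both override conditions satisfied; DTI exception granted.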